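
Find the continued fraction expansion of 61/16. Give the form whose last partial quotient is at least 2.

61 = 3*16 + 13
16 = 1*13 + 3
13 = 4*3 + 1
3 = 3*1 + 0  (stop)
So 61/16 = [3; 1, 4, 3].

[3; 1, 4, 3]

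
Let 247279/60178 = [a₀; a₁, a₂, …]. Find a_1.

9

247279 = 4·60178 + 6567   →  a_0 = 4
60178 = 9·6567 + 1075   →  a_1 = 9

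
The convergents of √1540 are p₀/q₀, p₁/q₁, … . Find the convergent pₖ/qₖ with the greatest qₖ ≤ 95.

√1540 = [39; 4, 8, 2, 8, 4, 78, …] (period length 6).
Convergents:
  p_0/q_0 = 39/1
  p_1/q_1 = 157/4
  p_2/q_2 = 1295/33
  p_3/q_3 = 2747/70
  p_4/q_4 = 23271/593
q_3 = 70 ≤ 95 < 593 = q_4, so the answer is 2747/70.

2747/70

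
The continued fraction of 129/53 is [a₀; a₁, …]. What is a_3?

129 = 2·53 + 23   →  a_0 = 2
53 = 2·23 + 7   →  a_1 = 2
23 = 3·7 + 2   →  a_2 = 3
7 = 3·2 + 1   →  a_3 = 3

3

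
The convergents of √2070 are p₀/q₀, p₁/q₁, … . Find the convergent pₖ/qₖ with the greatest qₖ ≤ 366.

√2070 = [45; 2, 90, …] (period length 2).
Convergents:
  p_0/q_0 = 45/1
  p_1/q_1 = 91/2
  p_2/q_2 = 8235/181
  p_3/q_3 = 16561/364
  p_4/q_4 = 1498725/32941
q_3 = 364 ≤ 366 < 32941 = q_4, so the answer is 16561/364.

16561/364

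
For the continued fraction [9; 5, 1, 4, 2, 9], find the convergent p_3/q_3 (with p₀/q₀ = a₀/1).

266/29

Using pₖ = aₖpₖ₋₁ + pₖ₋₂, qₖ = aₖqₖ₋₁ + qₖ₋₂ (with p₋₁=1, p₋₂=0, q₋₁=0, q₋₂=1):
  k=0: a=9, p=9, q=1
  k=1: a=5, p=46, q=5
  k=2: a=1, p=55, q=6
  k=3: a=4, p=266, q=29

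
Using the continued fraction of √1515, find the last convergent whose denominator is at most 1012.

√1515 = [38; 1, 11, 1, 76, …] (period length 4).
Convergents:
  p_0/q_0 = 38/1
  p_1/q_1 = 39/1
  p_2/q_2 = 467/12
  p_3/q_3 = 506/13
  p_4/q_4 = 38923/1000
  p_5/q_5 = 39429/1013
q_4 = 1000 ≤ 1012 < 1013 = q_5, so the answer is 38923/1000.

38923/1000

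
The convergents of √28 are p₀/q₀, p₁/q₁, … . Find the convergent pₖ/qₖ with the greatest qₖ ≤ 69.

√28 = [5; 3, 2, 3, 10, …] (period length 4).
Convergents:
  p_0/q_0 = 5/1
  p_1/q_1 = 16/3
  p_2/q_2 = 37/7
  p_3/q_3 = 127/24
  p_4/q_4 = 1307/247
q_3 = 24 ≤ 69 < 247 = q_4, so the answer is 127/24.

127/24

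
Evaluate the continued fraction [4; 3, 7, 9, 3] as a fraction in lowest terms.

2699/625

Using pₖ = aₖpₖ₋₁ + pₖ₋₂ and qₖ = aₖqₖ₋₁ + qₖ₋₂:
  k=0: a=4, p=4, q=1
  k=1: a=3, p=13, q=3
  k=2: a=7, p=95, q=22
  k=3: a=9, p=868, q=201
  k=4: a=3, p=2699, q=625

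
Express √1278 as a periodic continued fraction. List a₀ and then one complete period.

[35; 1, 2, 1, 70]

a₀ = ⌊√1278⌋ = 35.
With m₀=0, d₀=1 and mₖ₊₁ = dₖaₖ − mₖ, dₖ₊₁ = (n − mₖ₊₁²)/dₖ, aₖ₊₁ = ⌊(a₀+mₖ₊₁)/dₖ₊₁⌋:
  k=1: m=35, d=53, a=1
  k=2: m=18, d=18, a=2
  k=3: m=18, d=53, a=1
  k=4: m=35, d=1, a=70
d=1 and a=2a₀=70 at k=4, so the next step gives (m, d) = (35, 53) again — its k=1 value — and the period has length 4.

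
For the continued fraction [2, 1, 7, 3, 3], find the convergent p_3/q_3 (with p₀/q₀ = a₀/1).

72/25

Using pₖ = aₖpₖ₋₁ + pₖ₋₂, qₖ = aₖqₖ₋₁ + qₖ₋₂ (with p₋₁=1, p₋₂=0, q₋₁=0, q₋₂=1):
  k=0: a=2, p=2, q=1
  k=1: a=1, p=3, q=1
  k=2: a=7, p=23, q=8
  k=3: a=3, p=72, q=25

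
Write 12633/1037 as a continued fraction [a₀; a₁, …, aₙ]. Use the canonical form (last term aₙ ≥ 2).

[12; 5, 2, 18, 2, 2]

12633 = 12·1037 + 189
1037 = 5·189 + 92
189 = 2·92 + 5
92 = 18·5 + 2
5 = 2·2 + 1
2 = 2·1 + 0  (stop)
So 12633/1037 = [12; 5, 2, 18, 2, 2].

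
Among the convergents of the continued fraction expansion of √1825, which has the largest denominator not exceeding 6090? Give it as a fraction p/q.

91549/2143

√1825 = [42; 1, 2, 1, 1, 2, 1, 84, …] (period length 7).
Convergents:
  p_0/q_0 = 42/1
  p_1/q_1 = 43/1
  p_2/q_2 = 128/3
  p_3/q_3 = 171/4
  p_4/q_4 = 299/7
  p_5/q_5 = 769/18
  p_6/q_6 = 1068/25
  p_7/q_7 = 90481/2118
  p_8/q_8 = 91549/2143
  p_9/q_9 = 273579/6404
q_8 = 2143 ≤ 6090 < 6404 = q_9, so the answer is 91549/2143.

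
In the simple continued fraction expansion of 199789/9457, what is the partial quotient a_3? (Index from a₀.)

199789 = 21·9457 + 1192   →  a_0 = 21
9457 = 7·1192 + 1113   →  a_1 = 7
1192 = 1·1113 + 79   →  a_2 = 1
1113 = 14·79 + 7   →  a_3 = 14

14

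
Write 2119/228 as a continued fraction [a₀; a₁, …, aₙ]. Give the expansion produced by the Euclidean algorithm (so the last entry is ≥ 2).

[9; 3, 2, 2, 13]

2119 = 9·228 + 67
228 = 3·67 + 27
67 = 2·27 + 13
27 = 2·13 + 1
13 = 13·1 + 0  (stop)
So 2119/228 = [9; 3, 2, 2, 13].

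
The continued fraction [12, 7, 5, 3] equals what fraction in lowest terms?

Using pₖ = aₖpₖ₋₁ + pₖ₋₂ and qₖ = aₖqₖ₋₁ + qₖ₋₂:
  k=0: a=12, p=12, q=1
  k=1: a=7, p=85, q=7
  k=2: a=5, p=437, q=36
  k=3: a=3, p=1396, q=115

1396/115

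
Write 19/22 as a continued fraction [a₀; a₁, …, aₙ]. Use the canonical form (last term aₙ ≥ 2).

19 = 0*22 + 19
22 = 1*19 + 3
19 = 6*3 + 1
3 = 3*1 + 0  (stop)
So 19/22 = [0; 1, 6, 3].

[0; 1, 6, 3]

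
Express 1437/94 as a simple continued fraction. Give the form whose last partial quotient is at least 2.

[15; 3, 2, 13]

1437 = 15·94 + 27
94 = 3·27 + 13
27 = 2·13 + 1
13 = 13·1 + 0  (stop)
So 1437/94 = [15; 3, 2, 13].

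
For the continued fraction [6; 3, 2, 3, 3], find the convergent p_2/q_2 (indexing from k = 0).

Using pₖ = aₖpₖ₋₁ + pₖ₋₂, qₖ = aₖqₖ₋₁ + qₖ₋₂ (with p₋₁=1, p₋₂=0, q₋₁=0, q₋₂=1):
  k=0: a=6, p=6, q=1
  k=1: a=3, p=19, q=3
  k=2: a=2, p=44, q=7

44/7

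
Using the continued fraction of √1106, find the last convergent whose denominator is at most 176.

√1106 = [33; 3, 1, 8, 1, 3, 66, …] (period length 6).
Convergents:
  p_0/q_0 = 33/1
  p_1/q_1 = 100/3
  p_2/q_2 = 133/4
  p_3/q_3 = 1164/35
  p_4/q_4 = 1297/39
  p_5/q_5 = 5055/152
  p_6/q_6 = 334927/10071
q_5 = 152 ≤ 176 < 10071 = q_6, so the answer is 5055/152.

5055/152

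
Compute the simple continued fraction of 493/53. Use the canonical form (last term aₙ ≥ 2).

493 = 9*53 + 16
53 = 3*16 + 5
16 = 3*5 + 1
5 = 5*1 + 0  (stop)
So 493/53 = [9; 3, 3, 5].

[9; 3, 3, 5]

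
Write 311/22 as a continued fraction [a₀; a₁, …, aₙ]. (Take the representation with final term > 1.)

[14; 7, 3]

311 = 14×22 + 3
22 = 7×3 + 1
3 = 3×1 + 0  (stop)
So 311/22 = [14; 7, 3].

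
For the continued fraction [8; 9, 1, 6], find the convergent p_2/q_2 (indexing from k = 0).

Using pₖ = aₖpₖ₋₁ + pₖ₋₂, qₖ = aₖqₖ₋₁ + qₖ₋₂ (with p₋₁=1, p₋₂=0, q₋₁=0, q₋₂=1):
  k=0: a=8, p=8, q=1
  k=1: a=9, p=73, q=9
  k=2: a=1, p=81, q=10

81/10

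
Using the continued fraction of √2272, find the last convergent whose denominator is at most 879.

40897/858

√2272 = [47; 1, 1, 1, 94, …] (period length 4).
Convergents:
  p_0/q_0 = 47/1
  p_1/q_1 = 48/1
  p_2/q_2 = 95/2
  p_3/q_3 = 143/3
  p_4/q_4 = 13537/284
  p_5/q_5 = 13680/287
  p_6/q_6 = 27217/571
  p_7/q_7 = 40897/858
  p_8/q_8 = 3871535/81223
q_7 = 858 ≤ 879 < 81223 = q_8, so the answer is 40897/858.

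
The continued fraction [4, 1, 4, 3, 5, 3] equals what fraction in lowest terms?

1304/271

Using pₖ = aₖpₖ₋₁ + pₖ₋₂ and qₖ = aₖqₖ₋₁ + qₖ₋₂:
  k=0: a=4, p=4, q=1
  k=1: a=1, p=5, q=1
  k=2: a=4, p=24, q=5
  k=3: a=3, p=77, q=16
  k=4: a=5, p=409, q=85
  k=5: a=3, p=1304, q=271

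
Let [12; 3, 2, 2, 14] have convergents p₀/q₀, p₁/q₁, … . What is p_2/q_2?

Using pₖ = aₖpₖ₋₁ + pₖ₋₂, qₖ = aₖqₖ₋₁ + qₖ₋₂ (with p₋₁=1, p₋₂=0, q₋₁=0, q₋₂=1):
  k=0: a=12, p=12, q=1
  k=1: a=3, p=37, q=3
  k=2: a=2, p=86, q=7

86/7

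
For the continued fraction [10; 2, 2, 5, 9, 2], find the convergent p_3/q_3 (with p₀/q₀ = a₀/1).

281/27

Using pₖ = aₖpₖ₋₁ + pₖ₋₂, qₖ = aₖqₖ₋₁ + qₖ₋₂ (with p₋₁=1, p₋₂=0, q₋₁=0, q₋₂=1):
  k=0: a=10, p=10, q=1
  k=1: a=2, p=21, q=2
  k=2: a=2, p=52, q=5
  k=3: a=5, p=281, q=27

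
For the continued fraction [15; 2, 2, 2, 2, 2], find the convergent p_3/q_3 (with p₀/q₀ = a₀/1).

Using pₖ = aₖpₖ₋₁ + pₖ₋₂, qₖ = aₖqₖ₋₁ + qₖ₋₂ (with p₋₁=1, p₋₂=0, q₋₁=0, q₋₂=1):
  k=0: a=15, p=15, q=1
  k=1: a=2, p=31, q=2
  k=2: a=2, p=77, q=5
  k=3: a=2, p=185, q=12

185/12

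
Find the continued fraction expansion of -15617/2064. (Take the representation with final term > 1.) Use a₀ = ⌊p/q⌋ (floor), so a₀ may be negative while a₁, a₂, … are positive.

[-8; 2, 3, 3, 1, 3, 18]

-15617 = -8·2064 + 895
2064 = 2·895 + 274
895 = 3·274 + 73
274 = 3·73 + 55
73 = 1·55 + 18
55 = 3·18 + 1
18 = 18·1 + 0  (stop)
So -15617/2064 = [-8; 2, 3, 3, 1, 3, 18].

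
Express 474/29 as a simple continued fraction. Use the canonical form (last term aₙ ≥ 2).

[16; 2, 1, 9]

474 = 16*29 + 10
29 = 2*10 + 9
10 = 1*9 + 1
9 = 9*1 + 0  (stop)
So 474/29 = [16; 2, 1, 9].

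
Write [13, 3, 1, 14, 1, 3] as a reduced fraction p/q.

Fold from the inside: start with 3/1.
  1 + 1/3 = 4/3
  14 + 3/4 = 59/4
  1 + 4/59 = 63/59
  3 + 59/63 = 248/63
  13 + 63/248 = 3287/248

3287/248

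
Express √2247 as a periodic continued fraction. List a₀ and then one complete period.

[47; 2, 2, 15, 2, 2, 94]

a₀ = ⌊√2247⌋ = 47.
With m₀=0, d₀=1 and mₖ₊₁ = dₖaₖ − mₖ, dₖ₊₁ = (n − mₖ₊₁²)/dₖ, aₖ₊₁ = ⌊(a₀+mₖ₊₁)/dₖ₊₁⌋:
  k=1: m=47, d=38, a=2
  k=2: m=29, d=37, a=2
  k=3: m=45, d=6, a=15
  k=4: m=45, d=37, a=2
  k=5: m=29, d=38, a=2
  k=6: m=47, d=1, a=94
d=1 and a=2a₀=94 at k=6, so the next step gives (m, d) = (47, 38) again — its k=1 value — and the period has length 6.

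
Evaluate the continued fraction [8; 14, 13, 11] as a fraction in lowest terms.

Fold from the inside: start with 11/1.
  13 + 1/11 = 144/11
  14 + 11/144 = 2027/144
  8 + 144/2027 = 16360/2027

16360/2027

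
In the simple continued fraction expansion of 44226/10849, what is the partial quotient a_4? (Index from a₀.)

44226 = 4·10849 + 830   →  a_0 = 4
10849 = 13·830 + 59   →  a_1 = 13
830 = 14·59 + 4   →  a_2 = 14
59 = 14·4 + 3   →  a_3 = 14
4 = 1·3 + 1   →  a_4 = 1

1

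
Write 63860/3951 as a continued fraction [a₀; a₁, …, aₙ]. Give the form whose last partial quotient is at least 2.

63860 = 16·3951 + 644
3951 = 6·644 + 87
644 = 7·87 + 35
87 = 2·35 + 17
35 = 2·17 + 1
17 = 17·1 + 0  (stop)
So 63860/3951 = [16; 6, 7, 2, 2, 17].

[16; 6, 7, 2, 2, 17]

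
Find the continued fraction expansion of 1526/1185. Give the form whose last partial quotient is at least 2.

[1; 3, 2, 9, 1, 1, 8]

1526 = 1·1185 + 341
1185 = 3·341 + 162
341 = 2·162 + 17
162 = 9·17 + 9
17 = 1·9 + 8
9 = 1·8 + 1
8 = 8·1 + 0  (stop)
So 1526/1185 = [1; 3, 2, 9, 1, 1, 8].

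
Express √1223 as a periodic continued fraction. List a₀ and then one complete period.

a₀ = ⌊√1223⌋ = 34.
With m₀=0, d₀=1 and mₖ₊₁ = dₖaₖ − mₖ, dₖ₊₁ = (n − mₖ₊₁²)/dₖ, aₖ₊₁ = ⌊(a₀+mₖ₊₁)/dₖ₊₁⌋:
  k=1: m=34, d=67, a=1
  k=2: m=33, d=2, a=33
  k=3: m=33, d=67, a=1
  k=4: m=34, d=1, a=68
d=1 and a=2a₀=68 at k=4, so the next step gives (m, d) = (34, 67) again — its k=1 value — and the period has length 4.

[34; 1, 33, 1, 68]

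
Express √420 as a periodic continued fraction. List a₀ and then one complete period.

[20; 2, 40]

a₀ = ⌊√420⌋ = 20.
With m₀=0, d₀=1 and mₖ₊₁ = dₖaₖ − mₖ, dₖ₊₁ = (n − mₖ₊₁²)/dₖ, aₖ₊₁ = ⌊(a₀+mₖ₊₁)/dₖ₊₁⌋:
  k=1: m=20, d=20, a=2
  k=2: m=20, d=1, a=40
d=1 and a=2a₀=40 at k=2, so the next step gives (m, d) = (20, 20) again — its k=1 value — and the period has length 2.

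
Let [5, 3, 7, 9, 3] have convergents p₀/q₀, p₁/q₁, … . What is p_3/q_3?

1069/201

Using pₖ = aₖpₖ₋₁ + pₖ₋₂, qₖ = aₖqₖ₋₁ + qₖ₋₂ (with p₋₁=1, p₋₂=0, q₋₁=0, q₋₂=1):
  k=0: a=5, p=5, q=1
  k=1: a=3, p=16, q=3
  k=2: a=7, p=117, q=22
  k=3: a=9, p=1069, q=201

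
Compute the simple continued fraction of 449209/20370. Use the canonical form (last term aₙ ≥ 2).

[22; 19, 18, 8, 2, 3]

449209 = 22·20370 + 1069
20370 = 19·1069 + 59
1069 = 18·59 + 7
59 = 8·7 + 3
7 = 2·3 + 1
3 = 3·1 + 0  (stop)
So 449209/20370 = [22; 19, 18, 8, 2, 3].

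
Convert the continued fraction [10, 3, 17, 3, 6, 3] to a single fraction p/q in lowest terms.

32809/3177

Fold from the inside: start with 3/1.
  6 + 1/3 = 19/3
  3 + 3/19 = 60/19
  17 + 19/60 = 1039/60
  3 + 60/1039 = 3177/1039
  10 + 1039/3177 = 32809/3177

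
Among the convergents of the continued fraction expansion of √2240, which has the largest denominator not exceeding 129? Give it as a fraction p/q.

3313/70

√2240 = [47; 3, 23, 3, 94, …] (period length 4).
Convergents:
  p_0/q_0 = 47/1
  p_1/q_1 = 142/3
  p_2/q_2 = 3313/70
  p_3/q_3 = 10081/213
q_2 = 70 ≤ 129 < 213 = q_3, so the answer is 3313/70.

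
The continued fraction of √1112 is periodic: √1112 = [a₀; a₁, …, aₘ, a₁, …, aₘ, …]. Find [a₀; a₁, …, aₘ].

[33; 2, 1, 7, 1, 2, 66]

a₀ = ⌊√1112⌋ = 33.
With m₀=0, d₀=1 and mₖ₊₁ = dₖaₖ − mₖ, dₖ₊₁ = (n − mₖ₊₁²)/dₖ, aₖ₊₁ = ⌊(a₀+mₖ₊₁)/dₖ₊₁⌋:
  k=1: m=33, d=23, a=2
  k=2: m=13, d=41, a=1
  k=3: m=28, d=8, a=7
  k=4: m=28, d=41, a=1
  k=5: m=13, d=23, a=2
  k=6: m=33, d=1, a=66
d=1 and a=2a₀=66 at k=6, so the next step gives (m, d) = (33, 23) again — its k=1 value — and the period has length 6.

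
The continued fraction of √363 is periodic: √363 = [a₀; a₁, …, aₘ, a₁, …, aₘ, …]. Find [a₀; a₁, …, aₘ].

a₀ = ⌊√363⌋ = 19.
With m₀=0, d₀=1 and mₖ₊₁ = dₖaₖ − mₖ, dₖ₊₁ = (n − mₖ₊₁²)/dₖ, aₖ₊₁ = ⌊(a₀+mₖ₊₁)/dₖ₊₁⌋:
  k=1: m=19, d=2, a=19
  k=2: m=19, d=1, a=38
d=1 and a=2a₀=38 at k=2, so the next step gives (m, d) = (19, 2) again — its k=1 value — and the period has length 2.

[19; 19, 38]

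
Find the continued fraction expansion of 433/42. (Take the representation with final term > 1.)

433 = 10·42 + 13
42 = 3·13 + 3
13 = 4·3 + 1
3 = 3·1 + 0  (stop)
So 433/42 = [10; 3, 4, 3].

[10; 3, 4, 3]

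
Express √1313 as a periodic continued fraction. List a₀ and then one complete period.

a₀ = ⌊√1313⌋ = 36.
With m₀=0, d₀=1 and mₖ₊₁ = dₖaₖ − mₖ, dₖ₊₁ = (n − mₖ₊₁²)/dₖ, aₖ₊₁ = ⌊(a₀+mₖ₊₁)/dₖ₊₁⌋:
  k=1: m=36, d=17, a=4
  k=2: m=32, d=17, a=4
  k=3: m=36, d=1, a=72
d=1 and a=2a₀=72 at k=3, so the next step gives (m, d) = (36, 17) again — its k=1 value — and the period has length 3.

[36; 4, 4, 72]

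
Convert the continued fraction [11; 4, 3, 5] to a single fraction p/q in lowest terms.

Fold from the inside: start with 5/1.
  3 + 1/5 = 16/5
  4 + 5/16 = 69/16
  11 + 16/69 = 775/69

775/69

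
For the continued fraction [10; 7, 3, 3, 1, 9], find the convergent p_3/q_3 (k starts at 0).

740/73

Using pₖ = aₖpₖ₋₁ + pₖ₋₂, qₖ = aₖqₖ₋₁ + qₖ₋₂ (with p₋₁=1, p₋₂=0, q₋₁=0, q₋₂=1):
  k=0: a=10, p=10, q=1
  k=1: a=7, p=71, q=7
  k=2: a=3, p=223, q=22
  k=3: a=3, p=740, q=73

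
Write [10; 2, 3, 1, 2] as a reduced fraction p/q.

Fold from the inside: start with 2/1.
  1 + 1/2 = 3/2
  3 + 2/3 = 11/3
  2 + 3/11 = 25/11
  10 + 11/25 = 261/25

261/25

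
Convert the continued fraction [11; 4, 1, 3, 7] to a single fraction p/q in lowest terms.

1547/138

Fold from the inside: start with 7/1.
  3 + 1/7 = 22/7
  1 + 7/22 = 29/22
  4 + 22/29 = 138/29
  11 + 29/138 = 1547/138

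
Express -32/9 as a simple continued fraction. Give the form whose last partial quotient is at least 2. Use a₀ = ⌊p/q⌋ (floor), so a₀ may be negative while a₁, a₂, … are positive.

-32 = -4·9 + 4
9 = 2·4 + 1
4 = 4·1 + 0  (stop)
So -32/9 = [-4; 2, 4].

[-4; 2, 4]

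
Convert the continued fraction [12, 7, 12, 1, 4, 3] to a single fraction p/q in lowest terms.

17617/1451

Using pₖ = aₖpₖ₋₁ + pₖ₋₂ and qₖ = aₖqₖ₋₁ + qₖ₋₂:
  k=0: a=12, p=12, q=1
  k=1: a=7, p=85, q=7
  k=2: a=12, p=1032, q=85
  k=3: a=1, p=1117, q=92
  k=4: a=4, p=5500, q=453
  k=5: a=3, p=17617, q=1451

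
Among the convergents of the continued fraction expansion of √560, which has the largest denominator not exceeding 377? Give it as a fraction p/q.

6697/283

√560 = [23; 1, 1, 1, 46, …] (period length 4).
Convergents:
  p_0/q_0 = 23/1
  p_1/q_1 = 24/1
  p_2/q_2 = 47/2
  p_3/q_3 = 71/3
  p_4/q_4 = 3313/140
  p_5/q_5 = 3384/143
  p_6/q_6 = 6697/283
  p_7/q_7 = 10081/426
q_6 = 283 ≤ 377 < 426 = q_7, so the answer is 6697/283.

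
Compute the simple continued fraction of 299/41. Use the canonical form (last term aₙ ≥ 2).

[7; 3, 2, 2, 2]

299 = 7·41 + 12
41 = 3·12 + 5
12 = 2·5 + 2
5 = 2·2 + 1
2 = 2·1 + 0  (stop)
So 299/41 = [7; 3, 2, 2, 2].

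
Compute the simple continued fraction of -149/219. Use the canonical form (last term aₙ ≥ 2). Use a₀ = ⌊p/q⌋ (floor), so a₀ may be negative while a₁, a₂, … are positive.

-149 = -1·219 + 70
219 = 3·70 + 9
70 = 7·9 + 7
9 = 1·7 + 2
7 = 3·2 + 1
2 = 2·1 + 0  (stop)
So -149/219 = [-1; 3, 7, 1, 3, 2].

[-1; 3, 7, 1, 3, 2]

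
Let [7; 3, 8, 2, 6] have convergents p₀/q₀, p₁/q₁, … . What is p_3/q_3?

388/53

Using pₖ = aₖpₖ₋₁ + pₖ₋₂, qₖ = aₖqₖ₋₁ + qₖ₋₂ (with p₋₁=1, p₋₂=0, q₋₁=0, q₋₂=1):
  k=0: a=7, p=7, q=1
  k=1: a=3, p=22, q=3
  k=2: a=8, p=183, q=25
  k=3: a=2, p=388, q=53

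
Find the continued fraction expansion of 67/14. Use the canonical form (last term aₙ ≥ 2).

67 = 4*14 + 11
14 = 1*11 + 3
11 = 3*3 + 2
3 = 1*2 + 1
2 = 2*1 + 0  (stop)
So 67/14 = [4; 1, 3, 1, 2].

[4; 1, 3, 1, 2]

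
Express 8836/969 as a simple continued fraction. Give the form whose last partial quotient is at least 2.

[9; 8, 2, 2, 1, 7, 2]

8836 = 9×969 + 115
969 = 8×115 + 49
115 = 2×49 + 17
49 = 2×17 + 15
17 = 1×15 + 2
15 = 7×2 + 1
2 = 2×1 + 0  (stop)
So 8836/969 = [9; 8, 2, 2, 1, 7, 2].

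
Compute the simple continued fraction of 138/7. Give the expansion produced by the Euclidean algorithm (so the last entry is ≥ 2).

138 = 19*7 + 5
7 = 1*5 + 2
5 = 2*2 + 1
2 = 2*1 + 0  (stop)
So 138/7 = [19; 1, 2, 2].

[19; 1, 2, 2]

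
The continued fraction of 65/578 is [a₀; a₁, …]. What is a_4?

3

65 = 0·578 + 65   →  a_0 = 0
578 = 8·65 + 58   →  a_1 = 8
65 = 1·58 + 7   →  a_2 = 1
58 = 8·7 + 2   →  a_3 = 8
7 = 3·2 + 1   →  a_4 = 3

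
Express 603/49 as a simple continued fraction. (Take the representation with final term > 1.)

[12; 3, 3, 1, 3]

603 = 12*49 + 15
49 = 3*15 + 4
15 = 3*4 + 3
4 = 1*3 + 1
3 = 3*1 + 0  (stop)
So 603/49 = [12; 3, 3, 1, 3].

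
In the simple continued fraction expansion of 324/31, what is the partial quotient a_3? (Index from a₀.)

1

324 = 10·31 + 14   →  a_0 = 10
31 = 2·14 + 3   →  a_1 = 2
14 = 4·3 + 2   →  a_2 = 4
3 = 1·2 + 1   →  a_3 = 1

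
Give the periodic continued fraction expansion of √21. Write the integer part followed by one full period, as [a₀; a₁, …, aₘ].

a₀ = ⌊√21⌋ = 4.
With m₀=0, d₀=1 and mₖ₊₁ = dₖaₖ − mₖ, dₖ₊₁ = (n − mₖ₊₁²)/dₖ, aₖ₊₁ = ⌊(a₀+mₖ₊₁)/dₖ₊₁⌋:
  k=1: m=4, d=5, a=1
  k=2: m=1, d=4, a=1
  k=3: m=3, d=3, a=2
  k=4: m=3, d=4, a=1
  k=5: m=1, d=5, a=1
  k=6: m=4, d=1, a=8
d=1 and a=2a₀=8 at k=6, so the next step gives (m, d) = (4, 5) again — its k=1 value — and the period has length 6.

[4; 1, 1, 2, 1, 1, 8]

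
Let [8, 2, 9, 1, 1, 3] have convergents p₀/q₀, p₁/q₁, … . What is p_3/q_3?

178/21

Using pₖ = aₖpₖ₋₁ + pₖ₋₂, qₖ = aₖqₖ₋₁ + qₖ₋₂ (with p₋₁=1, p₋₂=0, q₋₁=0, q₋₂=1):
  k=0: a=8, p=8, q=1
  k=1: a=2, p=17, q=2
  k=2: a=9, p=161, q=19
  k=3: a=1, p=178, q=21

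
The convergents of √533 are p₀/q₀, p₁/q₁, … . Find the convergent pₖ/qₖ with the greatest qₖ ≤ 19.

277/12

√533 = [23; 11, 1, 1, 11, 46, …] (period length 5).
Convergents:
  p_0/q_0 = 23/1
  p_1/q_1 = 254/11
  p_2/q_2 = 277/12
  p_3/q_3 = 531/23
q_2 = 12 ≤ 19 < 23 = q_3, so the answer is 277/12.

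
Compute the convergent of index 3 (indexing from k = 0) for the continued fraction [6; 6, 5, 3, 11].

610/99

Using pₖ = aₖpₖ₋₁ + pₖ₋₂, qₖ = aₖqₖ₋₁ + qₖ₋₂ (with p₋₁=1, p₋₂=0, q₋₁=0, q₋₂=1):
  k=0: a=6, p=6, q=1
  k=1: a=6, p=37, q=6
  k=2: a=5, p=191, q=31
  k=3: a=3, p=610, q=99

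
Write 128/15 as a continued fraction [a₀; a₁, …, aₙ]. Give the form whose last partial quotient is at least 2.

128 = 8*15 + 8
15 = 1*8 + 7
8 = 1*7 + 1
7 = 7*1 + 0  (stop)
So 128/15 = [8; 1, 1, 7].

[8; 1, 1, 7]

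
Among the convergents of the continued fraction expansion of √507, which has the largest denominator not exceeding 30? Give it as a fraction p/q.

653/29

√507 = [22; 1, 1, 14, 1, 1, 44, …] (period length 6).
Convergents:
  p_0/q_0 = 22/1
  p_1/q_1 = 23/1
  p_2/q_2 = 45/2
  p_3/q_3 = 653/29
  p_4/q_4 = 698/31
q_3 = 29 ≤ 30 < 31 = q_4, so the answer is 653/29.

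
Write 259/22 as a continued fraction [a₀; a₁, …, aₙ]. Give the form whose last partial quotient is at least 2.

[11; 1, 3, 2, 2]

259 = 11*22 + 17
22 = 1*17 + 5
17 = 3*5 + 2
5 = 2*2 + 1
2 = 2*1 + 0  (stop)
So 259/22 = [11; 1, 3, 2, 2].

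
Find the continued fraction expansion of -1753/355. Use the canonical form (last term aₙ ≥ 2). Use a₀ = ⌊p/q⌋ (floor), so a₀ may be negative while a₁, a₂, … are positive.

-1753 = -5×355 + 22
355 = 16×22 + 3
22 = 7×3 + 1
3 = 3×1 + 0  (stop)
So -1753/355 = [-5; 16, 7, 3].

[-5; 16, 7, 3]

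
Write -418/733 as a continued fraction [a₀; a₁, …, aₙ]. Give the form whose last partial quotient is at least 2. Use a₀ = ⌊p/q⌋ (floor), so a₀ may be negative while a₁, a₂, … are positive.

-418 = -1×733 + 315
733 = 2×315 + 103
315 = 3×103 + 6
103 = 17×6 + 1
6 = 6×1 + 0  (stop)
So -418/733 = [-1; 2, 3, 17, 6].

[-1; 2, 3, 17, 6]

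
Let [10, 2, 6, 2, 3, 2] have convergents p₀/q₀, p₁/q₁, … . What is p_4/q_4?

1015/97

Using pₖ = aₖpₖ₋₁ + pₖ₋₂, qₖ = aₖqₖ₋₁ + qₖ₋₂ (with p₋₁=1, p₋₂=0, q₋₁=0, q₋₂=1):
  k=0: a=10, p=10, q=1
  k=1: a=2, p=21, q=2
  k=2: a=6, p=136, q=13
  k=3: a=2, p=293, q=28
  k=4: a=3, p=1015, q=97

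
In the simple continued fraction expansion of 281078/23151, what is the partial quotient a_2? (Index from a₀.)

11

281078 = 12·23151 + 3266   →  a_0 = 12
23151 = 7·3266 + 289   →  a_1 = 7
3266 = 11·289 + 87   →  a_2 = 11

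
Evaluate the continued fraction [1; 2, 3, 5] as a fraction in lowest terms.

Using pₖ = aₖpₖ₋₁ + pₖ₋₂ and qₖ = aₖqₖ₋₁ + qₖ₋₂:
  k=0: a=1, p=1, q=1
  k=1: a=2, p=3, q=2
  k=2: a=3, p=10, q=7
  k=3: a=5, p=53, q=37

53/37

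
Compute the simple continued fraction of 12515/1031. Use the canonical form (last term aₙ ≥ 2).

12515 = 12×1031 + 143
1031 = 7×143 + 30
143 = 4×30 + 23
30 = 1×23 + 7
23 = 3×7 + 2
7 = 3×2 + 1
2 = 2×1 + 0  (stop)
So 12515/1031 = [12; 7, 4, 1, 3, 3, 2].

[12; 7, 4, 1, 3, 3, 2]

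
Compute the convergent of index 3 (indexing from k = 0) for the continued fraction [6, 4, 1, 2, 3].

Using pₖ = aₖpₖ₋₁ + pₖ₋₂, qₖ = aₖqₖ₋₁ + qₖ₋₂ (with p₋₁=1, p₋₂=0, q₋₁=0, q₋₂=1):
  k=0: a=6, p=6, q=1
  k=1: a=4, p=25, q=4
  k=2: a=1, p=31, q=5
  k=3: a=2, p=87, q=14

87/14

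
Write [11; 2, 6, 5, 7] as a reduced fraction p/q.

Fold from the inside: start with 7/1.
  5 + 1/7 = 36/7
  6 + 7/36 = 223/36
  2 + 36/223 = 482/223
  11 + 223/482 = 5525/482

5525/482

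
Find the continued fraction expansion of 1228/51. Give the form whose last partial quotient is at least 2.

1228 = 24*51 + 4
51 = 12*4 + 3
4 = 1*3 + 1
3 = 3*1 + 0  (stop)
So 1228/51 = [24; 12, 1, 3].

[24; 12, 1, 3]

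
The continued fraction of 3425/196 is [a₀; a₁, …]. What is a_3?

3425 = 17·196 + 93   →  a_0 = 17
196 = 2·93 + 10   →  a_1 = 2
93 = 9·10 + 3   →  a_2 = 9
10 = 3·3 + 1   →  a_3 = 3

3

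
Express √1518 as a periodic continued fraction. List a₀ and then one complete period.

[38; 1, 24, 1, 76]

a₀ = ⌊√1518⌋ = 38.
With m₀=0, d₀=1 and mₖ₊₁ = dₖaₖ − mₖ, dₖ₊₁ = (n − mₖ₊₁²)/dₖ, aₖ₊₁ = ⌊(a₀+mₖ₊₁)/dₖ₊₁⌋:
  k=1: m=38, d=74, a=1
  k=2: m=36, d=3, a=24
  k=3: m=36, d=74, a=1
  k=4: m=38, d=1, a=76
d=1 and a=2a₀=76 at k=4, so the next step gives (m, d) = (38, 74) again — its k=1 value — and the period has length 4.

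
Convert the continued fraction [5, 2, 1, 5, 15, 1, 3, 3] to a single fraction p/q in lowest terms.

18863/3524

Fold from the inside: start with 3/1.
  3 + 1/3 = 10/3
  1 + 3/10 = 13/10
  15 + 10/13 = 205/13
  5 + 13/205 = 1038/205
  1 + 205/1038 = 1243/1038
  2 + 1038/1243 = 3524/1243
  5 + 1243/3524 = 18863/3524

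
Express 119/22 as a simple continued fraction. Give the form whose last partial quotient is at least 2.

[5; 2, 2, 4]

119 = 5×22 + 9
22 = 2×9 + 4
9 = 2×4 + 1
4 = 4×1 + 0  (stop)
So 119/22 = [5; 2, 2, 4].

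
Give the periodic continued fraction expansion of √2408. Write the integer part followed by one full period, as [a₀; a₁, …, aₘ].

[49; 14, 98]

a₀ = ⌊√2408⌋ = 49.
With m₀=0, d₀=1 and mₖ₊₁ = dₖaₖ − mₖ, dₖ₊₁ = (n − mₖ₊₁²)/dₖ, aₖ₊₁ = ⌊(a₀+mₖ₊₁)/dₖ₊₁⌋:
  k=1: m=49, d=7, a=14
  k=2: m=49, d=1, a=98
d=1 and a=2a₀=98 at k=2, so the next step gives (m, d) = (49, 7) again — its k=1 value — and the period has length 2.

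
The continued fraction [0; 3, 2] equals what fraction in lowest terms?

2/7

Fold from the inside: start with 2/1.
  3 + 1/2 = 7/2
  0 + 2/7 = 2/7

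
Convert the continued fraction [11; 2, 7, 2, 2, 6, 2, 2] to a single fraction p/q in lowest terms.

Fold from the inside: start with 2/1.
  2 + 1/2 = 5/2
  6 + 2/5 = 32/5
  2 + 5/32 = 69/32
  2 + 32/69 = 170/69
  7 + 69/170 = 1259/170
  2 + 170/1259 = 2688/1259
  11 + 1259/2688 = 30827/2688

30827/2688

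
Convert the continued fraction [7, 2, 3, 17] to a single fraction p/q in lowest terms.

899/121

Using pₖ = aₖpₖ₋₁ + pₖ₋₂ and qₖ = aₖqₖ₋₁ + qₖ₋₂:
  k=0: a=7, p=7, q=1
  k=1: a=2, p=15, q=2
  k=2: a=3, p=52, q=7
  k=3: a=17, p=899, q=121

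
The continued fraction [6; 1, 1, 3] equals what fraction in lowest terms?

Using pₖ = aₖpₖ₋₁ + pₖ₋₂ and qₖ = aₖqₖ₋₁ + qₖ₋₂:
  k=0: a=6, p=6, q=1
  k=1: a=1, p=7, q=1
  k=2: a=1, p=13, q=2
  k=3: a=3, p=46, q=7

46/7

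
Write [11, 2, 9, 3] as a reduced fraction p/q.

677/59

Fold from the inside: start with 3/1.
  9 + 1/3 = 28/3
  2 + 3/28 = 59/28
  11 + 28/59 = 677/59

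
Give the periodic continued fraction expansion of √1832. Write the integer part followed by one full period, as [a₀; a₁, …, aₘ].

a₀ = ⌊√1832⌋ = 42.
With m₀=0, d₀=1 and mₖ₊₁ = dₖaₖ − mₖ, dₖ₊₁ = (n − mₖ₊₁²)/dₖ, aₖ₊₁ = ⌊(a₀+mₖ₊₁)/dₖ₊₁⌋:
  k=1: m=42, d=68, a=1
  k=2: m=26, d=17, a=4
  k=3: m=42, d=4, a=21
  k=4: m=42, d=17, a=4
  k=5: m=26, d=68, a=1
  k=6: m=42, d=1, a=84
d=1 and a=2a₀=84 at k=6, so the next step gives (m, d) = (42, 68) again — its k=1 value — and the period has length 6.

[42; 1, 4, 21, 4, 1, 84]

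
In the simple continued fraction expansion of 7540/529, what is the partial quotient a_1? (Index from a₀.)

7540 = 14·529 + 134   →  a_0 = 14
529 = 3·134 + 127   →  a_1 = 3

3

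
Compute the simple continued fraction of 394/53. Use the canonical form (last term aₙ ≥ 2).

[7; 2, 3, 3, 2]

394 = 7×53 + 23
53 = 2×23 + 7
23 = 3×7 + 2
7 = 3×2 + 1
2 = 2×1 + 0  (stop)
So 394/53 = [7; 2, 3, 3, 2].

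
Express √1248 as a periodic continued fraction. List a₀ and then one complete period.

a₀ = ⌊√1248⌋ = 35.
With m₀=0, d₀=1 and mₖ₊₁ = dₖaₖ − mₖ, dₖ₊₁ = (n − mₖ₊₁²)/dₖ, aₖ₊₁ = ⌊(a₀+mₖ₊₁)/dₖ₊₁⌋:
  k=1: m=35, d=23, a=3
  k=2: m=34, d=4, a=17
  k=3: m=34, d=23, a=3
  k=4: m=35, d=1, a=70
d=1 and a=2a₀=70 at k=4, so the next step gives (m, d) = (35, 23) again — its k=1 value — and the period has length 4.

[35; 3, 17, 3, 70]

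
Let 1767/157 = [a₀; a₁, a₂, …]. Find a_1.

3

1767 = 11·157 + 40   →  a_0 = 11
157 = 3·40 + 37   →  a_1 = 3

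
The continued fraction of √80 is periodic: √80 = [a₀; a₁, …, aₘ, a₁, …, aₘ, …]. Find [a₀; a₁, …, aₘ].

a₀ = ⌊√80⌋ = 8.
With m₀=0, d₀=1 and mₖ₊₁ = dₖaₖ − mₖ, dₖ₊₁ = (n − mₖ₊₁²)/dₖ, aₖ₊₁ = ⌊(a₀+mₖ₊₁)/dₖ₊₁⌋:
  k=1: m=8, d=16, a=1
  k=2: m=8, d=1, a=16
d=1 and a=2a₀=16 at k=2, so the next step gives (m, d) = (8, 16) again — its k=1 value — and the period has length 2.

[8; 1, 16]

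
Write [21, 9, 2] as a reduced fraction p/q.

Fold from the inside: start with 2/1.
  9 + 1/2 = 19/2
  21 + 2/19 = 401/19

401/19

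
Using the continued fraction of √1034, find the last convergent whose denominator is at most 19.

418/13

√1034 = [32; 6, 2, 2, 2, 6, 64, …] (period length 6).
Convergents:
  p_0/q_0 = 32/1
  p_1/q_1 = 193/6
  p_2/q_2 = 418/13
  p_3/q_3 = 1029/32
q_2 = 13 ≤ 19 < 32 = q_3, so the answer is 418/13.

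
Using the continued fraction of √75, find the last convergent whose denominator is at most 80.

459/53

√75 = [8; 1, 1, 1, 16, …] (period length 4).
Convergents:
  p_0/q_0 = 8/1
  p_1/q_1 = 9/1
  p_2/q_2 = 17/2
  p_3/q_3 = 26/3
  p_4/q_4 = 433/50
  p_5/q_5 = 459/53
  p_6/q_6 = 892/103
q_5 = 53 ≤ 80 < 103 = q_6, so the answer is 459/53.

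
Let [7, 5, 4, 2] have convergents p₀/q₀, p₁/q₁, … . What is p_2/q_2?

151/21

Using pₖ = aₖpₖ₋₁ + pₖ₋₂, qₖ = aₖqₖ₋₁ + qₖ₋₂ (with p₋₁=1, p₋₂=0, q₋₁=0, q₋₂=1):
  k=0: a=7, p=7, q=1
  k=1: a=5, p=36, q=5
  k=2: a=4, p=151, q=21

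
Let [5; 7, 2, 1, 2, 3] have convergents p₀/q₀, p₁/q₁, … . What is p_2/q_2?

Using pₖ = aₖpₖ₋₁ + pₖ₋₂, qₖ = aₖqₖ₋₁ + qₖ₋₂ (with p₋₁=1, p₋₂=0, q₋₁=0, q₋₂=1):
  k=0: a=5, p=5, q=1
  k=1: a=7, p=36, q=7
  k=2: a=2, p=77, q=15

77/15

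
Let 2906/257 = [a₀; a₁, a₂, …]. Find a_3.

2906 = 11·257 + 79   →  a_0 = 11
257 = 3·79 + 20   →  a_1 = 3
79 = 3·20 + 19   →  a_2 = 3
20 = 1·19 + 1   →  a_3 = 1

1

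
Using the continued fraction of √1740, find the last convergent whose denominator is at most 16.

√1740 = [41; 1, 2, 2, 20, 2, 2, 1, 82, …] (period length 8).
Convergents:
  p_0/q_0 = 41/1
  p_1/q_1 = 42/1
  p_2/q_2 = 125/3
  p_3/q_3 = 292/7
  p_4/q_4 = 5965/143
q_3 = 7 ≤ 16 < 143 = q_4, so the answer is 292/7.

292/7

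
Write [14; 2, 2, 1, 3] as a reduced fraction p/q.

Fold from the inside: start with 3/1.
  1 + 1/3 = 4/3
  2 + 3/4 = 11/4
  2 + 4/11 = 26/11
  14 + 11/26 = 375/26

375/26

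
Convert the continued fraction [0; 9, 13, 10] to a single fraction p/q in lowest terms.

Using pₖ = aₖpₖ₋₁ + pₖ₋₂ and qₖ = aₖqₖ₋₁ + qₖ₋₂:
  k=0: a=0, p=0, q=1
  k=1: a=9, p=1, q=9
  k=2: a=13, p=13, q=118
  k=3: a=10, p=131, q=1189

131/1189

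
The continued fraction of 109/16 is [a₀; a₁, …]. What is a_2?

4

109 = 6·16 + 13   →  a_0 = 6
16 = 1·13 + 3   →  a_1 = 1
13 = 4·3 + 1   →  a_2 = 4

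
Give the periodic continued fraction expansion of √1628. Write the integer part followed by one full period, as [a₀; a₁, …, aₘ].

[40; 2, 1, 6, 1, 2, 80]

a₀ = ⌊√1628⌋ = 40.
With m₀=0, d₀=1 and mₖ₊₁ = dₖaₖ − mₖ, dₖ₊₁ = (n − mₖ₊₁²)/dₖ, aₖ₊₁ = ⌊(a₀+mₖ₊₁)/dₖ₊₁⌋:
  k=1: m=40, d=28, a=2
  k=2: m=16, d=49, a=1
  k=3: m=33, d=11, a=6
  k=4: m=33, d=49, a=1
  k=5: m=16, d=28, a=2
  k=6: m=40, d=1, a=80
d=1 and a=2a₀=80 at k=6, so the next step gives (m, d) = (40, 28) again — its k=1 value — and the period has length 6.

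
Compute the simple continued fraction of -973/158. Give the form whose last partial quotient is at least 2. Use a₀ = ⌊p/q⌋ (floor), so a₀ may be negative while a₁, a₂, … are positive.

-973 = -7×158 + 133
158 = 1×133 + 25
133 = 5×25 + 8
25 = 3×8 + 1
8 = 8×1 + 0  (stop)
So -973/158 = [-7; 1, 5, 3, 8].

[-7; 1, 5, 3, 8]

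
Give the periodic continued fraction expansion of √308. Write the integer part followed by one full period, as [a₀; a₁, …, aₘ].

a₀ = ⌊√308⌋ = 17.
With m₀=0, d₀=1 and mₖ₊₁ = dₖaₖ − mₖ, dₖ₊₁ = (n − mₖ₊₁²)/dₖ, aₖ₊₁ = ⌊(a₀+mₖ₊₁)/dₖ₊₁⌋:
  k=1: m=17, d=19, a=1
  k=2: m=2, d=16, a=1
  k=3: m=14, d=7, a=4
  k=4: m=14, d=16, a=1
  k=5: m=2, d=19, a=1
  k=6: m=17, d=1, a=34
d=1 and a=2a₀=34 at k=6, so the next step gives (m, d) = (17, 19) again — its k=1 value — and the period has length 6.

[17; 1, 1, 4, 1, 1, 34]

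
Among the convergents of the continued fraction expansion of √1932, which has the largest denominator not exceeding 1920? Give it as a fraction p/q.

84085/1913

√1932 = [43; 1, 20, 1, 86, …] (period length 4).
Convergents:
  p_0/q_0 = 43/1
  p_1/q_1 = 44/1
  p_2/q_2 = 923/21
  p_3/q_3 = 967/22
  p_4/q_4 = 84085/1913
  p_5/q_5 = 85052/1935
q_4 = 1913 ≤ 1920 < 1935 = q_5, so the answer is 84085/1913.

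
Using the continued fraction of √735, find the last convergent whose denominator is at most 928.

13203/487

√735 = [27; 9, 54, …] (period length 2).
Convergents:
  p_0/q_0 = 27/1
  p_1/q_1 = 244/9
  p_2/q_2 = 13203/487
  p_3/q_3 = 119071/4392
q_2 = 487 ≤ 928 < 4392 = q_3, so the answer is 13203/487.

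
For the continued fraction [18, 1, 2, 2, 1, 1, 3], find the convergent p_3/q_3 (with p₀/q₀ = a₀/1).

131/7

Using pₖ = aₖpₖ₋₁ + pₖ₋₂, qₖ = aₖqₖ₋₁ + qₖ₋₂ (with p₋₁=1, p₋₂=0, q₋₁=0, q₋₂=1):
  k=0: a=18, p=18, q=1
  k=1: a=1, p=19, q=1
  k=2: a=2, p=56, q=3
  k=3: a=2, p=131, q=7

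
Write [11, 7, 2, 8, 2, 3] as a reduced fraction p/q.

10399/934

Using pₖ = aₖpₖ₋₁ + pₖ₋₂ and qₖ = aₖqₖ₋₁ + qₖ₋₂:
  k=0: a=11, p=11, q=1
  k=1: a=7, p=78, q=7
  k=2: a=2, p=167, q=15
  k=3: a=8, p=1414, q=127
  k=4: a=2, p=2995, q=269
  k=5: a=3, p=10399, q=934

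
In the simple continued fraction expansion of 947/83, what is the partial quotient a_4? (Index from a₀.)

947 = 11·83 + 34   →  a_0 = 11
83 = 2·34 + 15   →  a_1 = 2
34 = 2·15 + 4   →  a_2 = 2
15 = 3·4 + 3   →  a_3 = 3
4 = 1·3 + 1   →  a_4 = 1

1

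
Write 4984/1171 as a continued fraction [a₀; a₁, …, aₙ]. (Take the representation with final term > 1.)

4984 = 4·1171 + 300
1171 = 3·300 + 271
300 = 1·271 + 29
271 = 9·29 + 10
29 = 2·10 + 9
10 = 1·9 + 1
9 = 9·1 + 0  (stop)
So 4984/1171 = [4; 3, 1, 9, 2, 1, 9].

[4; 3, 1, 9, 2, 1, 9]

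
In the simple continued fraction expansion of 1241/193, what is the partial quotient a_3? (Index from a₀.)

1241 = 6·193 + 83   →  a_0 = 6
193 = 2·83 + 27   →  a_1 = 2
83 = 3·27 + 2   →  a_2 = 3
27 = 13·2 + 1   →  a_3 = 13

13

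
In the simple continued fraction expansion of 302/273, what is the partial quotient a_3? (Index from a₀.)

2

302 = 1·273 + 29   →  a_0 = 1
273 = 9·29 + 12   →  a_1 = 9
29 = 2·12 + 5   →  a_2 = 2
12 = 2·5 + 2   →  a_3 = 2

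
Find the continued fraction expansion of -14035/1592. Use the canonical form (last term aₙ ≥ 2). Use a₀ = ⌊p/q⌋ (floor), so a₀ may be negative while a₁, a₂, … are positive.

-14035 = -9*1592 + 293
1592 = 5*293 + 127
293 = 2*127 + 39
127 = 3*39 + 10
39 = 3*10 + 9
10 = 1*9 + 1
9 = 9*1 + 0  (stop)
So -14035/1592 = [-9; 5, 2, 3, 3, 1, 9].

[-9; 5, 2, 3, 3, 1, 9]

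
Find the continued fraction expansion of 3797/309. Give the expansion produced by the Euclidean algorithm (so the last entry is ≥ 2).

3797 = 12×309 + 89
309 = 3×89 + 42
89 = 2×42 + 5
42 = 8×5 + 2
5 = 2×2 + 1
2 = 2×1 + 0  (stop)
So 3797/309 = [12; 3, 2, 8, 2, 2].

[12; 3, 2, 8, 2, 2]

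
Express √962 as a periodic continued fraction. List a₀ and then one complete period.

a₀ = ⌊√962⌋ = 31.

[31; 62]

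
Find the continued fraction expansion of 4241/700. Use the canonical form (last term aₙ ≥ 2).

[6; 17, 13, 1, 2]

4241 = 6·700 + 41
700 = 17·41 + 3
41 = 13·3 + 2
3 = 1·2 + 1
2 = 2·1 + 0  (stop)
So 4241/700 = [6; 17, 13, 1, 2].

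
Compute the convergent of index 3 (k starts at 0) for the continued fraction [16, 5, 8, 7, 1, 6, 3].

Using pₖ = aₖpₖ₋₁ + pₖ₋₂, qₖ = aₖqₖ₋₁ + qₖ₋₂ (with p₋₁=1, p₋₂=0, q₋₁=0, q₋₂=1):
  k=0: a=16, p=16, q=1
  k=1: a=5, p=81, q=5
  k=2: a=8, p=664, q=41
  k=3: a=7, p=4729, q=292

4729/292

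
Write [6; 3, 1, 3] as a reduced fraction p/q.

94/15

Using pₖ = aₖpₖ₋₁ + pₖ₋₂ and qₖ = aₖqₖ₋₁ + qₖ₋₂:
  k=0: a=6, p=6, q=1
  k=1: a=3, p=19, q=3
  k=2: a=1, p=25, q=4
  k=3: a=3, p=94, q=15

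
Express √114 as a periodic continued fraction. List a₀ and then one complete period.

a₀ = ⌊√114⌋ = 10.
With m₀=0, d₀=1 and mₖ₊₁ = dₖaₖ − mₖ, dₖ₊₁ = (n − mₖ₊₁²)/dₖ, aₖ₊₁ = ⌊(a₀+mₖ₊₁)/dₖ₊₁⌋:
  k=1: m=10, d=14, a=1
  k=2: m=4, d=7, a=2
  k=3: m=10, d=2, a=10
  k=4: m=10, d=7, a=2
  k=5: m=4, d=14, a=1
  k=6: m=10, d=1, a=20
d=1 and a=2a₀=20 at k=6, so the next step gives (m, d) = (10, 14) again — its k=1 value — and the period has length 6.

[10; 1, 2, 10, 2, 1, 20]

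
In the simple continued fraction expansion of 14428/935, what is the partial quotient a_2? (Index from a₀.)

14428 = 15·935 + 403   →  a_0 = 15
935 = 2·403 + 129   →  a_1 = 2
403 = 3·129 + 16   →  a_2 = 3

3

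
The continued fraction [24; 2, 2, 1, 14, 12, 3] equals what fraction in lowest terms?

Fold from the inside: start with 3/1.
  12 + 1/3 = 37/3
  14 + 3/37 = 521/37
  1 + 37/521 = 558/521
  2 + 521/558 = 1637/558
  2 + 558/1637 = 3832/1637
  24 + 1637/3832 = 93605/3832

93605/3832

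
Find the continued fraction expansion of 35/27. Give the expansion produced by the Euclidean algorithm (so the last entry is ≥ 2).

[1; 3, 2, 1, 2]

35 = 1·27 + 8
27 = 3·8 + 3
8 = 2·3 + 2
3 = 1·2 + 1
2 = 2·1 + 0  (stop)
So 35/27 = [1; 3, 2, 1, 2].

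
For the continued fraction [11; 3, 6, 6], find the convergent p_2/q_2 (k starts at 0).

215/19

Using pₖ = aₖpₖ₋₁ + pₖ₋₂, qₖ = aₖqₖ₋₁ + qₖ₋₂ (with p₋₁=1, p₋₂=0, q₋₁=0, q₋₂=1):
  k=0: a=11, p=11, q=1
  k=1: a=3, p=34, q=3
  k=2: a=6, p=215, q=19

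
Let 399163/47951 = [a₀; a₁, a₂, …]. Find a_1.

399163 = 8·47951 + 15555   →  a_0 = 8
47951 = 3·15555 + 1286   →  a_1 = 3

3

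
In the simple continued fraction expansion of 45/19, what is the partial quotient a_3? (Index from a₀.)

45 = 2·19 + 7   →  a_0 = 2
19 = 2·7 + 5   →  a_1 = 2
7 = 1·5 + 2   →  a_2 = 1
5 = 2·2 + 1   →  a_3 = 2

2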